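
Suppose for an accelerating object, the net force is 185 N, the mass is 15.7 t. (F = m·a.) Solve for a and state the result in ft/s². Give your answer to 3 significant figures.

0.0387 ft/s²

Solving F = m·a for a: a = F/m.
F = 185 N; m = 15.7 t = 15700 kg.
a = 0.01178 m/s²
0.01178 m/s² × (1 ft/s² / 0.3048 m/s²) = 0.03866 ft/s²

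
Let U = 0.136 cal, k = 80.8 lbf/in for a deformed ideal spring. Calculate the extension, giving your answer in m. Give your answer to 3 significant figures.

Rearranging U = ½k·x² for x: x = √(2U/k).
U = 0.136 cal = 0.5690 J; k = 80.8 lbf/in = 14150 N/m.
x = 0.008968 m

0.00897 m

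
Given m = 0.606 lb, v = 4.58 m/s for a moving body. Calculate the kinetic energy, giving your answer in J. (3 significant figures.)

2.88 J

KE is given directly by: KE = ½mv².
m = 0.606 lb = 0.2749 kg; v = 4.58 m/s.
KE = 2.883 J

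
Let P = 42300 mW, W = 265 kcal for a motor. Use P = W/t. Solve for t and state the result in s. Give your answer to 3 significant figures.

26200 s

Rearranging P = W/t for t: t = W/P.
P = 42300 mW = 42.30 W; W = 265 kcal = 1.109×10^6 J.
t = 26212 s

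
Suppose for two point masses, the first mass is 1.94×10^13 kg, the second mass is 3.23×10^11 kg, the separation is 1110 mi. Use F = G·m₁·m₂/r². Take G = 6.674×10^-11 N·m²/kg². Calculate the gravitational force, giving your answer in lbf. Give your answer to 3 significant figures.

29.5 lbf

Directly: F = Gm₁m₂/r².
m₁ = 1.94×10^13 kg; m₂ = 3.23×10^11 kg; r = 1110 mi = 1.786×10^6 m; G = 6.674×10^-11 N·m²/kg².
F = 131.1 N
131.1 N × (1 lbf / 4.448 N) = 29.46 lbf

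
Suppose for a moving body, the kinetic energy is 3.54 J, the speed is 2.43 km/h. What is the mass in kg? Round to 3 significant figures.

15.5 kg

Solving KE = ½mv² for m: m = 2·KE/v².
KE = 3.54 J; v = 2.43 km/h = 0.6750 m/s.
m = 15.54 kg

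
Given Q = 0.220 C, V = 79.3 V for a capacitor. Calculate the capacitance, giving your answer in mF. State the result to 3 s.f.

2.77 mF

Directly: C = Q/V.
Q = 0.220 C; V = 79.3 V.
C = 0.002774 F
0.002774 F × (1 mF / 0.001000 F) = 2.774 mF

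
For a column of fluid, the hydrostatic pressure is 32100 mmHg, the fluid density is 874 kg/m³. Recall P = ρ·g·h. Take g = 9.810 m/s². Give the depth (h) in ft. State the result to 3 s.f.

Rearranging P = ρ·g·h for h: h = P/(ρ·g).
P = 32100 mmHg = 4.280×10^6 Pa; ρ = 874 kg/m³; g = 9.810 m/s².
h = 499.1 m
499.1 m × (1 ft / 0.3048 m) = 1638 ft

1640 ft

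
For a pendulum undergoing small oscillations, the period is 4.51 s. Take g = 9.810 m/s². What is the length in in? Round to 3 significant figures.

199 in

Rearranging: L = g·(T/2π)².
T = 4.51 s; g = 9.810 m/s².
L = 5.054 m
5.054 m × (1 in / 0.02540 m) = 199.0 in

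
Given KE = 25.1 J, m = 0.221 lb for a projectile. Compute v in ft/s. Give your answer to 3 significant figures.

73.4 ft/s

Rearranging KE = ½mv² for v: v = √(2·KE/m).
KE = 25.1 J; m = 0.221 lb = 0.1002 kg.
v = 22.38 m/s
22.38 m/s × (1 ft/s / 0.3048 m/s) = 73.42 ft/s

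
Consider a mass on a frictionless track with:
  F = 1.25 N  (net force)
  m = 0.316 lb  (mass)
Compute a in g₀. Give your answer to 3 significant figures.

0.889 g₀

Solving F = m·a for a: a = F/m.
F = 1.25 N; m = 0.316 lb = 0.1433 kg.
a = 8.721 m/s²
8.721 m/s² × (1 g₀ / 9.807 m/s²) = 0.8893 g₀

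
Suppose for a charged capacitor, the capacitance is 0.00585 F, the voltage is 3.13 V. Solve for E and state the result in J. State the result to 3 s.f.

Directly: E = ½CV².
C = 0.00585 F; V = 3.13 V.
E = 0.02866 J  (the unit combination reduces to kg·m²/s² = J)

0.0287 J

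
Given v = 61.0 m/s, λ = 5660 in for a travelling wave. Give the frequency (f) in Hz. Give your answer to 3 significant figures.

Rearranging v = f·λ for f: f = v/λ.
v = 61.0 m/s; λ = 5660 in = 143.8 m.
f = 0.4243 Hz

0.424 Hz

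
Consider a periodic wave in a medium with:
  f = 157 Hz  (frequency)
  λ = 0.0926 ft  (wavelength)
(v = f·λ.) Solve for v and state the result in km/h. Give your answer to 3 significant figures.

16.0 km/h

Directly: v = fλ.
f = 157 Hz; λ = 0.0926 ft = 0.02822 m.
v = 4.431 m/s
4.431 m/s × (1 km/h / 0.2778 m/s) = 15.95 km/h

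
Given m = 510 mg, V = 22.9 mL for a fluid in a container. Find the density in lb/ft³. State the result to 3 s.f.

1.39 lb/ft³

ρ is given directly by: ρ = m/V.
m = 510 mg = 5.100×10^-4 kg; V = 22.9 mL = 2.290×10^-5 m³.
ρ = 22.27 kg/m³
22.27 kg/m³ × (1 lb/ft³ / 16.02 kg/m³) = 1.390 lb/ft³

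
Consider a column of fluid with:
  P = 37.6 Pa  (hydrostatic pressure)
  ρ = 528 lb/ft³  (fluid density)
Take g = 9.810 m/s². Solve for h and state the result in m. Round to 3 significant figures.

4.53×10^-4 m

Rearranging: h = P/(ρ·g).
P = 37.6 Pa; ρ = 528 lb/ft³ = 8458 kg/m³; g = 9.810 m/s².
h = 4.532×10^-4 m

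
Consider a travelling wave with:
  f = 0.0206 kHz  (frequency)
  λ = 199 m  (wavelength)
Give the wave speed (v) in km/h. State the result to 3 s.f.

14800 km/h

Directly: v = fλ.
f = 0.0206 kHz = 20.60 Hz; λ = 199 m.
v = 4099 m/s
4099 m/s × (1 km/h / 0.2778 m/s) = 14758 km/h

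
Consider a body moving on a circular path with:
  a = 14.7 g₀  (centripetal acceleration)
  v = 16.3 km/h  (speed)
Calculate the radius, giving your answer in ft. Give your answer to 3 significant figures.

0.467 ft

Solving a = v²/r for r: r = v²/a.
a = 14.7 g₀ = 144.2 m/s²; v = 16.3 km/h = 4.528 m/s.
r = 0.1422 m
0.1422 m × (1 ft / 0.3048 m) = 0.4666 ft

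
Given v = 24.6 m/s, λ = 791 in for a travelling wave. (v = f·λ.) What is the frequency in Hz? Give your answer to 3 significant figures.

1.22 Hz

Rearranging: f = v/λ.
v = 24.6 m/s; λ = 791 in = 20.09 m.
f = 1.224 Hz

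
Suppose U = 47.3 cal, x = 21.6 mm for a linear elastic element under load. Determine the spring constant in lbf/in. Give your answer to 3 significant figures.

Solving U = ½k·x² for k: k = 2U/x².
U = 47.3 cal = 197.9 J; x = 21.6 mm = 0.02160 m.
k = 8.484×10^5 N/m
8.484×10^5 N/m × (1 lbf/in / 175.1 N/m) = 4844 lbf/in

4840 lbf/in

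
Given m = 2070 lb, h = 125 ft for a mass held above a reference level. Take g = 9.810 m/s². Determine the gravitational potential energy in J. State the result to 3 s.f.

3.51×10^5 J

Directly: PE = mgh.
m = 2070 lb = 938.9 kg; h = 125 ft = 38.10 m; g = 9.810 m/s².
PE = 3.509×10^5 J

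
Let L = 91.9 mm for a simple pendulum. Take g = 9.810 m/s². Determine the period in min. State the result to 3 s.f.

T is given directly by: T = 2π√(L/g).
L = 91.9 mm = 0.09190 m; g = 9.810 m/s².
T = 0.6081 s
0.6081 s × (1 min / 60.00 s) = 0.01014 min

0.0101 min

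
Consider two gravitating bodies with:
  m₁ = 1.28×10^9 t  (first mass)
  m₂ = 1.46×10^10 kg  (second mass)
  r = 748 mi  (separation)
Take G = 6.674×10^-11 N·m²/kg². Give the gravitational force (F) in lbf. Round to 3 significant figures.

From Newton's law of gravitation: F = Gm₁m₂/r².
m₁ = 1.28×10^9 t = 1.280×10^12 kg; m₂ = 1.46×10^10 kg; r = 748 mi = 1.204×10^6 m; G = 6.674×10^-11 N·m²/kg².
F = 0.8607 N
0.8607 N × (1 lbf / 4.448 N) = 0.1935 lbf

0.193 lbf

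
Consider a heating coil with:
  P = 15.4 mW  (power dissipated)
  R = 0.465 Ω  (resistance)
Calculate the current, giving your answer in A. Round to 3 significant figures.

Solving P = I²R for I: I = √(P/R).
P = 15.4 mW = 0.01540 W; R = 0.465 Ω.
I = 0.1820 A

0.182 A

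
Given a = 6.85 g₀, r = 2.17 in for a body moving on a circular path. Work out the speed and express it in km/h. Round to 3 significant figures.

6.93 km/h

Rearranging: v = √(a·r).
a = 6.85 g₀ = 67.18 m/s²; r = 2.17 in = 0.05512 m.
v = 1.924 m/s
1.924 m/s × (1 km/h / 0.2778 m/s) = 6.927 km/h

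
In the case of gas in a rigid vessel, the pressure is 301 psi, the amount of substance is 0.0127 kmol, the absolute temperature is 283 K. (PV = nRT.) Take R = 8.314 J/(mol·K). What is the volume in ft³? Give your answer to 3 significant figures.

Rearranging: V = nRT/P.
P = 301 psi = 2.075×10^6 Pa; n = 0.0127 kmol = 12.70 mol; T = 283 K; R = 8.314 J/(mol·K).
V = 0.01440 m³
0.01440 m³ × (1 ft³ / 0.02832 m³) = 0.5085 ft³

0.508 ft³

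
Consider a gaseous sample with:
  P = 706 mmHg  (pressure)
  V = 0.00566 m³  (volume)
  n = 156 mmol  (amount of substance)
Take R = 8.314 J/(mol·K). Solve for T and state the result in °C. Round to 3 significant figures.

Rearranging PV = nRT for T: T = PV/(nR).
P = 706 mmHg = 94125 Pa; V = 0.00566 m³; n = 156 mmol = 0.1560 mol; R = 8.314 J/(mol·K).
T = 410.8 K
410.8 K − 273.15 = 137.6 °C

138 °C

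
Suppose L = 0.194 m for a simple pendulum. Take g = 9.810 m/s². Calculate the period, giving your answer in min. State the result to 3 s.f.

T is given directly by: T = 2π√(L/g).
L = 0.194 m; g = 9.810 m/s².
T = 0.8836 s
0.8836 s × (1 min / 60.00 s) = 0.01473 min

0.0147 min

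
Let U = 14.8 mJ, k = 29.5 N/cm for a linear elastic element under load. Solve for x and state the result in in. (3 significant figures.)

0.125 in

Rearranging U = ½k·x² for x: x = √(2U/k).
U = 14.8 mJ = 0.01480 J; k = 29.5 N/cm = 2950 N/m.
x = 0.003168 m
0.003168 m × (1 in / 0.02540 m) = 0.1247 in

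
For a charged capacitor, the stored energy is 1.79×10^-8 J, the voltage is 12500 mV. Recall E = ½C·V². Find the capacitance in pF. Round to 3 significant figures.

Rearranging E = ½C·V² for C: C = 2E/V².
E = 1.79×10^-8 J; V = 12500 mV = 12.50 V.
C = 2.291×10^-10 F
2.291×10^-10 F × (1 pF / 1.000×10^-12 F) = 229.1 pF

229 pF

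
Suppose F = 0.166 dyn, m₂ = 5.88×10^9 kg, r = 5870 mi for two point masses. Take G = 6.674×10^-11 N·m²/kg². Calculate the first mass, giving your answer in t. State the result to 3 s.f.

From Newton's law of gravitation: m₁ = F·r²/(G·m₂).
F = 0.166 dyn = 1.660×10^-6 N; m₂ = 5.88×10^9 kg; r = 5870 mi = 9.447×10^6 m; G = 6.674×10^-11 N·m²/kg².
m₁ = 3.775×10^8 kg
3.775×10^8 kg × (1 t / 1000 kg) = 3.775×10^5 t

3.78×10^5 t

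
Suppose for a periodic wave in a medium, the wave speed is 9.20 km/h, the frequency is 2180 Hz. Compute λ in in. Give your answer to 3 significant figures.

0.0462 in

Rearranging v = f·λ for λ: λ = v/f.
v = 9.20 km/h = 2.556 m/s; f = 2180 Hz.
λ = 0.001172 m
0.001172 m × (1 in / 0.02540 m) = 0.04615 in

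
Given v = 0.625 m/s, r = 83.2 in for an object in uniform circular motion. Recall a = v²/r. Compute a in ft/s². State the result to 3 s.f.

a is given directly by: a = v²/r.
v = 0.625 m/s; r = 83.2 in = 2.113 m.
a = 0.1848 m/s²
0.1848 m/s² × (1 ft/s² / 0.3048 m/s²) = 0.6064 ft/s²

0.606 ft/s²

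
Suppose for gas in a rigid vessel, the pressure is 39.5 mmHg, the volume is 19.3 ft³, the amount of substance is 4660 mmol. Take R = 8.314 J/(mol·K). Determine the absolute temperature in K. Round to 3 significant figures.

74.3 K

From the ideal-gas law: T = PV/(nR).
P = 39.5 mmHg = 5266 Pa; V = 19.3 ft³ = 0.5465 m³; n = 4660 mmol = 4.660 mol; R = 8.314 J/(mol·K).
T = 74.29 K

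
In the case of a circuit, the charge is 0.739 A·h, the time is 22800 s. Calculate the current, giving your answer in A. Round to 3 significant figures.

Solving q = I·t for I: I = q/t.
q = 0.739 A·h = 2660 C; t = 22800 s.
I = 0.1167 A

0.117 A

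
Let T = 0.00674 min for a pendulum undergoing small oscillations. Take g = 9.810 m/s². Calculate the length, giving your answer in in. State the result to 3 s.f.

1.60 in

Rearranging T = 2π√(L/g) for L: L = g·(T/2π)².
T = 0.00674 min = 0.4044 s; g = 9.810 m/s².
L = 0.04064 m
0.04064 m × (1 in / 0.02540 m) = 1.600 in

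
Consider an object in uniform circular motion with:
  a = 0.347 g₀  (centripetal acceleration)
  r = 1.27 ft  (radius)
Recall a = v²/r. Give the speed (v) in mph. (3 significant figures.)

2.57 mph

Rearranging: v = √(a·r).
a = 0.347 g₀ = 3.403 m/s²; r = 1.27 ft = 0.3871 m.
v = 1.148 m/s
1.148 m/s × (1 mph / 0.4470 m/s) = 2.567 mph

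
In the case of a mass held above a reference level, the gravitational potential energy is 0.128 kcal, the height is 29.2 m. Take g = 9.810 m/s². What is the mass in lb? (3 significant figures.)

Rearranging PE = m·g·h for m: m = PE/(g·h).
PE = 0.128 kcal = 535.6 J; h = 29.2 m; g = 9.810 m/s².
m = 1.870 kg
1.870 kg × (1 lb / 0.4536 kg) = 4.122 lb

4.12 lb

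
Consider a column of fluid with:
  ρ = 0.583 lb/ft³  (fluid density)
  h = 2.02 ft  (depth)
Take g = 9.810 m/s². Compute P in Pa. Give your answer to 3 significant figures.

56.4 Pa

P is given directly by: P = ρgh.
ρ = 0.583 lb/ft³ = 9.339 kg/m³; h = 2.02 ft = 0.6157 m; g = 9.810 m/s².
P = 56.41 Pa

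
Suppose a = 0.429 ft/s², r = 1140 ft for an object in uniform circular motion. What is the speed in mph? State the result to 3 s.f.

15.1 mph

Solving a = v²/r for v: v = √(a·r).
a = 0.429 ft/s² = 0.1308 m/s²; r = 1140 ft = 347.5 m.
v = 6.741 m/s
6.741 m/s × (1 mph / 0.4470 m/s) = 15.08 mph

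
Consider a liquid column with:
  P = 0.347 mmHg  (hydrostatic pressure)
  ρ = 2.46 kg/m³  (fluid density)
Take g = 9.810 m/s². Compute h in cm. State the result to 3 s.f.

192 cm

Rearranging P = ρ·g·h for h: h = P/(ρ·g).
P = 0.347 mmHg = 46.26 Pa; ρ = 2.46 kg/m³; g = 9.810 m/s².
h = 1.917 m
1.917 m × (1 cm / 0.01000 m) = 191.7 cm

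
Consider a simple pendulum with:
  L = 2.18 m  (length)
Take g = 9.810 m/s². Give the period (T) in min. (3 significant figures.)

T is given directly by: T = 2π√(L/g).
L = 2.18 m; g = 9.810 m/s².
T = 2.962 s
2.962 s × (1 min / 60.00 s) = 0.04937 min

0.0494 min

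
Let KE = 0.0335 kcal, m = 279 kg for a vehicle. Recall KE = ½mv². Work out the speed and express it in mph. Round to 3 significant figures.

Rearranging: v = √(2·KE/m).
KE = 0.0335 kcal = 140.2 J; m = 279 kg.
v = 1.002 m/s
1.002 m/s × (1 mph / 0.4470 m/s) = 2.242 mph

2.24 mph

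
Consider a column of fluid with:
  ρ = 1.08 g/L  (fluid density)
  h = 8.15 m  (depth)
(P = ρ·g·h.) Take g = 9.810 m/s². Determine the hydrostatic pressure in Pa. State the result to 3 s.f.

86.3 Pa

P is given directly by: P = ρgh.
ρ = 1.08 g/L = 1.080 kg/m³; h = 8.15 m; g = 9.810 m/s².
P = 86.35 Pa  (the unit combination reduces to kg/(m·s²) = Pa)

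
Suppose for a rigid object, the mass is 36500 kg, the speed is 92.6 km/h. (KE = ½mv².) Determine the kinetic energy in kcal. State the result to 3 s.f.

KE is given directly by: KE = ½mv².
m = 36500 kg; v = 92.6 km/h = 25.72 m/s.
KE = 1.207×10^7 J  (the unit combination reduces to kg·m²/s² = J)
1.207×10^7 J × (1 kcal / 4184 J) = 2886 kcal

2890 kcal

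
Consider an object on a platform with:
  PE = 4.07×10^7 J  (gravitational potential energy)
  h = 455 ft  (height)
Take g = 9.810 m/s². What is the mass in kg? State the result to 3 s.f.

Rearranging PE = m·g·h for m: m = PE/(g·h).
PE = 4.07×10^7 J; h = 455 ft = 138.7 m; g = 9.810 m/s².
m = 29916 kg

29900 kg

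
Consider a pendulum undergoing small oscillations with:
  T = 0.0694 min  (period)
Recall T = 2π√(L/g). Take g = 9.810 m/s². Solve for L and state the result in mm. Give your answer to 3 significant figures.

4310 mm

Solving T = 2π√(L/g) for L: L = g·(T/2π)².
T = 0.0694 min = 4.164 s; g = 9.810 m/s².
L = 4.309 m
4.309 m × (1 mm / 0.001000 m) = 4309 mm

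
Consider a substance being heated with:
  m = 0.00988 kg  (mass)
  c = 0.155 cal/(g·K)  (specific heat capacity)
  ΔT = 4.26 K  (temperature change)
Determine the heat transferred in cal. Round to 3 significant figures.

6.52 cal

Directly: Q = mcΔT.
m = 0.00988 kg; c = 0.155 cal/(g·K) = 648.5 J/(kg·K); ΔT = 4.26 K.
Q = 27.30 J
27.30 J × (1 cal / 4.184 J) = 6.524 cal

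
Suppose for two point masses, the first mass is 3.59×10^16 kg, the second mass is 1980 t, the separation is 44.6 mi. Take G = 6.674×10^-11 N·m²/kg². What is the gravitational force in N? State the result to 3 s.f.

921 N

F is given directly by: F = Gm₁m₂/r².
m₁ = 3.59×10^16 kg; m₂ = 1980 t = 1.980×10^6 kg; r = 44.6 mi = 71777 m; G = 6.674×10^-11 N·m²/kg².
F = 920.8 N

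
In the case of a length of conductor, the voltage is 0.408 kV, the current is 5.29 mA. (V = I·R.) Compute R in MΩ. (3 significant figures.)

From Ohm's law: R = V/I.
V = 0.408 kV = 408.0 V; I = 5.29 mA = 0.005290 A.
R = 77127 Ω
77127 Ω × (1 MΩ / 1.000×10^6 Ω) = 0.07713 MΩ

0.0771 MΩ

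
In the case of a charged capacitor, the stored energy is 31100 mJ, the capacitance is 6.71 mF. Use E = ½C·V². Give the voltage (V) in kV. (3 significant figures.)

0.0963 kV

Rearranging E = ½C·V² for V: V = √(2E/C).
E = 31100 mJ = 31.10 J; C = 6.71 mF = 0.006710 F.
V = 96.28 V
96.28 V × (1 kV / 1000 V) = 0.09628 kV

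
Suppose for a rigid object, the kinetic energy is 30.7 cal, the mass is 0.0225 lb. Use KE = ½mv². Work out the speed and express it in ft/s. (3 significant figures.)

521 ft/s

Rearranging KE = ½mv² for v: v = √(2·KE/m).
KE = 30.7 cal = 128.4 J; m = 0.0225 lb = 0.01021 kg.
v = 158.7 m/s
158.7 m/s × (1 ft/s / 0.3048 m/s) = 520.5 ft/s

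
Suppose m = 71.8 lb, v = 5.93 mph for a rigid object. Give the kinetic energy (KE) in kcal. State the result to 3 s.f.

KE is given directly by: KE = ½mv².
m = 71.8 lb = 32.57 kg; v = 5.93 mph = 2.651 m/s.
KE = 114.4 J
114.4 J × (1 kcal / 4184 J) = 0.02735 kcal

0.0274 kcal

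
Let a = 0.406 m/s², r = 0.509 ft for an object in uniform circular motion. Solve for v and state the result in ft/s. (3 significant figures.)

Rearranging: v = √(a·r).
a = 0.406 m/s²; r = 0.509 ft = 0.1551 m.
v = 0.2510 m/s
0.2510 m/s × (1 ft/s / 0.3048 m/s) = 0.8234 ft/s

0.823 ft/s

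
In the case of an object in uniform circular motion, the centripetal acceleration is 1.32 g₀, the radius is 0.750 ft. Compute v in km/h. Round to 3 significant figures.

6.19 km/h

Rearranging a = v²/r for v: v = √(a·r).
a = 1.32 g₀ = 12.94 m/s²; r = 0.750 ft = 0.2286 m.
v = 1.720 m/s
1.720 m/s × (1 km/h / 0.2778 m/s) = 6.193 km/h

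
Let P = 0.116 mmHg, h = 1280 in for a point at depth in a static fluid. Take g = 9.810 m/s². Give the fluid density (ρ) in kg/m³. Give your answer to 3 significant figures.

Rearranging: ρ = P/(g·h).
P = 0.116 mmHg = 15.47 Pa; h = 1280 in = 32.51 m; g = 9.810 m/s².
ρ = 0.04849 kg/m³

0.0485 kg/m³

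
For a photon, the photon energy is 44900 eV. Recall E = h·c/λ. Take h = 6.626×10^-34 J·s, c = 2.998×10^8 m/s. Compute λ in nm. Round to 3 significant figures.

Solving E = h·c/λ for λ: λ = hc/E.
E = 44900 eV = 7.194×10^-15 J; h = 6.626×10^-34 J·s; c = 2.998×10^8 m/s.
λ = 2.761×10^-11 m
2.761×10^-11 m × (1 nm / 1.000×10^-9 m) = 0.02761 nm

0.0276 nm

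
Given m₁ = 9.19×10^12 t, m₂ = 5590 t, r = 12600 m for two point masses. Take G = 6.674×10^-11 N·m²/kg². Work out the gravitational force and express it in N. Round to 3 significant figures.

From Newton's law of gravitation: F = Gm₁m₂/r².
m₁ = 9.19×10^12 t = 9.190×10^15 kg; m₂ = 5590 t = 5.590×10^6 kg; r = 12600 m; G = 6.674×10^-11 N·m²/kg².
F = 21596 N  (the unit combination reduces to kg·m/s² = N)

21600 N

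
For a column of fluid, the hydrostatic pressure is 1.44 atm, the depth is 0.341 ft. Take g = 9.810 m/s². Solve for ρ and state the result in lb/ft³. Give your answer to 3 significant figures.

Rearranging: ρ = P/(g·h).
P = 1.44 atm = 1.459×10^5 Pa; h = 0.341 ft = 0.1039 m; g = 9.810 m/s².
ρ = 1.431×10^5 kg/m³
1.431×10^5 kg/m³ × (1 lb/ft³ / 16.02 kg/m³) = 8933 lb/ft³

8930 lb/ft³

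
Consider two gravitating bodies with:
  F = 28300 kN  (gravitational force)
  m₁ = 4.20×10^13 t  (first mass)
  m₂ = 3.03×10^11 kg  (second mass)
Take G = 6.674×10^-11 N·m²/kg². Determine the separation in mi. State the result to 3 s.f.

108 mi

From Newton's law of gravitation: r = √(G·m₁m₂/F).
F = 28300 kN = 2.830×10^7 N; m₁ = 4.20×10^13 t = 4.200×10^16 kg; m₂ = 3.03×10^11 kg; G = 6.674×10^-11 N·m²/kg².
r = 1.732×10^5 m
1.732×10^5 m × (1 mi / 1609 m) = 107.6 mi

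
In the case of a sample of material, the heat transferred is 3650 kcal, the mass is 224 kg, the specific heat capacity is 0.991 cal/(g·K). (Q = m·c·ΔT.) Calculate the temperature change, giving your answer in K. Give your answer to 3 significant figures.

Rearranging: ΔT = Q/(m·c).
Q = 3650 kcal = 1.527×10^7 J; m = 224 kg; c = 0.991 cal/(g·K) = 4146 J/(kg·K).
ΔT = 16.44 K

16.4 K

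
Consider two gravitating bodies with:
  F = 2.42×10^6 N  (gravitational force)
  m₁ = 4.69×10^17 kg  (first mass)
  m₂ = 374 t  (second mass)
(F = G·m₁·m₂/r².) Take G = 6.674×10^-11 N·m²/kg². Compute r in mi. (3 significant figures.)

Rearranging: r = √(G·m₁m₂/F).
F = 2.42×10^6 N; m₁ = 4.69×10^17 kg; m₂ = 374 t = 3.740×10^5 kg; G = 6.674×10^-11 N·m²/kg².
r = 2199 m
2199 m × (1 mi / 1609 m) = 1.367 mi

1.37 mi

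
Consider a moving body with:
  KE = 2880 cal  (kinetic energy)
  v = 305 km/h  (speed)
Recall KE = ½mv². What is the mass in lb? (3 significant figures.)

Rearranging: m = 2·KE/v².
KE = 2880 cal = 12050 J; v = 305 km/h = 84.72 m/s.
m = 3.358 kg
3.358 kg × (1 lb / 0.4536 kg) = 7.402 lb

7.40 lb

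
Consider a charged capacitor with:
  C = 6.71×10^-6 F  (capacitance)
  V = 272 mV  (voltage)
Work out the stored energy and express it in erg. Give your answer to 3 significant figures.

2.48 erg

E is given directly by: E = ½CV².
C = 6.71×10^-6 F; V = 272 mV = 0.2720 V.
E = 2.482×10^-7 J
2.482×10^-7 J × (1 erg / 1.000×10^-7 J) = 2.482 erg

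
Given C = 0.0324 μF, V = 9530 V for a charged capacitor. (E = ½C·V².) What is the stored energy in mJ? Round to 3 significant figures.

1470 mJ

Directly: E = ½CV².
C = 0.0324 μF = 3.240×10^-8 F; V = 9530 V.
E = 1.471 J  (the unit combination reduces to kg·m²/s² = J)
1.471 J × (1 mJ / 0.001000 J) = 1471 mJ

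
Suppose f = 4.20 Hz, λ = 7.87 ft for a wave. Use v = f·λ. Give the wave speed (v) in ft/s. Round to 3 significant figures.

Directly: v = fλ.
f = 4.20 Hz; λ = 7.87 ft = 2.399 m.
v = 10.07 m/s
10.07 m/s × (1 ft/s / 0.3048 m/s) = 33.05 ft/s

33.1 ft/s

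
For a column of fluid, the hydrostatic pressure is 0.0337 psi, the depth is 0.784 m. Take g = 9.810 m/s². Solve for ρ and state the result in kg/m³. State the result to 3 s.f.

Rearranging: ρ = P/(g·h).
P = 0.0337 psi = 232.4 Pa; h = 0.784 m; g = 9.810 m/s².
ρ = 30.21 kg/m³

30.2 kg/m³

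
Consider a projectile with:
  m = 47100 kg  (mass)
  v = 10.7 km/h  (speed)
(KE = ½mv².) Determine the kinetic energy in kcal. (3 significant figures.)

49.7 kcal

Directly: KE = ½mv².
m = 47100 kg; v = 10.7 km/h = 2.972 m/s.
KE = 2.080×10^5 J
2.080×10^5 J × (1 kcal / 4184 J) = 49.72 kcal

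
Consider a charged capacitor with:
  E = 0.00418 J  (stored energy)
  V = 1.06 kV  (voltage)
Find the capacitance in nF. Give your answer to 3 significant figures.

7.44 nF

Rearranging E = ½C·V² for C: C = 2E/V².
E = 0.00418 J; V = 1.06 kV = 1060 V.
C = 7.440×10^-9 F
7.440×10^-9 F × (1 nF / 1.000×10^-9 F) = 7.440 nF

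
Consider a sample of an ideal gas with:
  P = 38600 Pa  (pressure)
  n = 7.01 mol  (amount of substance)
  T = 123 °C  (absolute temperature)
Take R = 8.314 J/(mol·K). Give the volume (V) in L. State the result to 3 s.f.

From the ideal-gas law: V = nRT/P.
P = 38600 Pa; n = 7.01 mol; T = 123 °C = 396.1 K; R = 8.314 J/(mol·K).
V = 0.5981 m³
0.5981 m³ × (1 L / 0.001000 m³) = 598.1 L

598 L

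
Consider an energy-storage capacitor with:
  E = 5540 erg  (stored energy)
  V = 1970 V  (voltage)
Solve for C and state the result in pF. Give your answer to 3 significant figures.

Rearranging E = ½C·V² for C: C = 2E/V².
E = 5540 erg = 5.540×10^-4 J; V = 1970 V.
C = 2.855×10^-10 F
2.855×10^-10 F × (1 pF / 1.000×10^-12 F) = 285.5 pF

286 pF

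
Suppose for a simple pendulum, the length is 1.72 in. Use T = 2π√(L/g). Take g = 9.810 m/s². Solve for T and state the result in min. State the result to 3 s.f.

0.00699 min

Directly: T = 2π√(L/g).
L = 1.72 in = 0.04369 m; g = 9.810 m/s².
T = 0.4193 s
0.4193 s × (1 min / 60.00 s) = 0.006988 min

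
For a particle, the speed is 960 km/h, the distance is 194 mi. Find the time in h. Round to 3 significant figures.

0.325 h

Rearranging v = d/t for t: t = d/v.
v = 960 km/h = 266.7 m/s; d = 194 mi = 3.122×10^5 m.
t = 1171 s
1171 s × (1 h / 3600 s) = 0.3252 h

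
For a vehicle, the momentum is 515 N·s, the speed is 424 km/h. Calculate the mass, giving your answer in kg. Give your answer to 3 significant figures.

4.37 kg

Rearranging: m = p/v.
p = 515 N·s = 515.0 kg·m/s; v = 424 km/h = 117.8 m/s.
m = 4.373 kg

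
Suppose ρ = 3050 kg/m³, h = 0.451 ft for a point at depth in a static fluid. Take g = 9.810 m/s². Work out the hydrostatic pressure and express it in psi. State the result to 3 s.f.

P is given directly by: P = ρgh.
ρ = 3050 kg/m³; h = 0.451 ft = 0.1375 m; g = 9.810 m/s².
P = 4113 Pa
4113 Pa × (1 psi / 6895 Pa) = 0.5965 psi

0.597 psi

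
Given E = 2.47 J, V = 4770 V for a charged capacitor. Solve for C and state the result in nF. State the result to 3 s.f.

Rearranging E = ½C·V² for C: C = 2E/V².
E = 2.47 J; V = 4770 V.
C = 2.171×10^-7 F
2.171×10^-7 F × (1 nF / 1.000×10^-9 F) = 217.1 nF

217 nF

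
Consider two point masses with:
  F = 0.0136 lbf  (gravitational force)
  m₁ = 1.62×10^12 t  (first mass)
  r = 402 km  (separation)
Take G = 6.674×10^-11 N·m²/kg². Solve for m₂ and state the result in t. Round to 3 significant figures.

90.4 t

From Newton's law of gravitation: m₂ = F·r²/(G·m₁).
F = 0.0136 lbf = 0.06050 N; m₁ = 1.62×10^12 t = 1.620×10^15 kg; r = 402 km = 4.020×10^5 m; G = 6.674×10^-11 N·m²/kg².
m₂ = 90422 kg
90422 kg × (1 t / 1000 kg) = 90.42 t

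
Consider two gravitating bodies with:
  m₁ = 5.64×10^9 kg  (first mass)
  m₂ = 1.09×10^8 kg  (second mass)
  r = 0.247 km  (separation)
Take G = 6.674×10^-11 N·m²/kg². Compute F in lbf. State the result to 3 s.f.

From Newton's law of gravitation: F = Gm₁m₂/r².
m₁ = 5.64×10^9 kg; m₂ = 1.09×10^8 kg; r = 0.247 km = 247.0 m; G = 6.674×10^-11 N·m²/kg².
F = 672.5 N
672.5 N × (1 lbf / 4.448 N) = 151.2 lbf

151 lbf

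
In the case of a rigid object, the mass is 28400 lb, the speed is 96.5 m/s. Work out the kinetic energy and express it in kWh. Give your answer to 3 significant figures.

16.7 kWh

KE is given directly by: KE = ½mv².
m = 28400 lb = 12882 kg; v = 96.5 m/s.
KE = 5.998×10^7 J
5.998×10^7 J × (1 kWh / 3.600×10^6 J) = 16.66 kWh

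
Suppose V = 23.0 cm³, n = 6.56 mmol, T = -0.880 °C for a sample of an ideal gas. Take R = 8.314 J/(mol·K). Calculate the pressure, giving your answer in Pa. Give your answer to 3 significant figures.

6.46×10^5 Pa

From the ideal-gas law: P = nRT/V.
V = 23.0 cm³ = 2.300×10^-5 m³; n = 6.56 mmol = 0.006560 mol; T = -0.880 °C = 272.3 K; R = 8.314 J/(mol·K).
P = 6.456×10^5 Pa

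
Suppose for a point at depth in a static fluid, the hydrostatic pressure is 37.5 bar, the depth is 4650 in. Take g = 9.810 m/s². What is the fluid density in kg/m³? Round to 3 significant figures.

3240 kg/m³

Solving P = ρ·g·h for ρ: ρ = P/(g·h).
P = 37.5 bar = 3.750×10^6 Pa; h = 4650 in = 118.1 m; g = 9.810 m/s².
ρ = 3236 kg/m³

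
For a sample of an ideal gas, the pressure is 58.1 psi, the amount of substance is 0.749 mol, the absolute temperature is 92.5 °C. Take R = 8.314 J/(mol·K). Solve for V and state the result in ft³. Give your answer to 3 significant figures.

Rearranging: V = nRT/P.
P = 58.1 psi = 4.006×10^5 Pa; n = 0.749 mol; T = 92.5 °C = 365.6 K; R = 8.314 J/(mol·K).
V = 0.005684 m³
0.005684 m³ × (1 ft³ / 0.02832 m³) = 0.2007 ft³

0.201 ft³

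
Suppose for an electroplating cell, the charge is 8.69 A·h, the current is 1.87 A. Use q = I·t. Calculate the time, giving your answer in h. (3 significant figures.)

4.65 h

Rearranging q = I·t for t: t = q/I.
q = 8.69 A·h = 31284 C; I = 1.87 A.
t = 16729 s
16729 s × (1 h / 3600 s) = 4.647 h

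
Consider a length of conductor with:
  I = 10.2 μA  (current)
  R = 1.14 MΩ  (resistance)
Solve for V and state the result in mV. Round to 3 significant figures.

11600 mV

Directly: V = IR.
I = 10.2 μA = 1.020×10^-5 A; R = 1.14 MΩ = 1.140×10^6 Ω.
V = 11.63 V  (the unit combination reduces to kg·m²/(A·s³) = V)
11.63 V × (1 mV / 0.001000 V) = 11628 mV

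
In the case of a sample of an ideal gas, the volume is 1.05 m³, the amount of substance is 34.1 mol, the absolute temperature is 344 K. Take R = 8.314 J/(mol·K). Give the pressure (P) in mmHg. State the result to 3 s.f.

Directly: P = nRT/V.
V = 1.05 m³; n = 34.1 mol; T = 344 K; R = 8.314 J/(mol·K).
P = 92882 Pa
92882 Pa × (1 mmHg / 133.3 Pa) = 696.7 mmHg

697 mmHg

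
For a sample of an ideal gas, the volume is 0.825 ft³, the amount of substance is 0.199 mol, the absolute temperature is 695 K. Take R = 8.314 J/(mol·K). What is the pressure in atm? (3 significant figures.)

Directly: P = nRT/V.
V = 0.825 ft³ = 0.02336 m³; n = 0.199 mol; T = 695 K; R = 8.314 J/(mol·K).
P = 49221 Pa
49221 Pa × (1 atm / 1.013×10^5 Pa) = 0.4858 atm

0.486 atm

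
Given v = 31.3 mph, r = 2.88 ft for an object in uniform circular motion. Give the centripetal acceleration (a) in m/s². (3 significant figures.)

a is given directly by: a = v²/r.
v = 31.3 mph = 13.99 m/s; r = 2.88 ft = 0.8778 m.
a = 223.0 m/s²

223 m/s²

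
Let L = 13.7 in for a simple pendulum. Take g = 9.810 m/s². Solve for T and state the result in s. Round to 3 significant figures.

1.18 s

Directly: T = 2π√(L/g).
L = 13.7 in = 0.3480 m; g = 9.810 m/s².
T = 1.183 s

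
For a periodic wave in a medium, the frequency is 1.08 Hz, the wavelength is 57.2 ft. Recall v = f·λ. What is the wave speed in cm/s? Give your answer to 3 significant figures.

1880 cm/s

v is given directly by: v = fλ.
f = 1.08 Hz; λ = 57.2 ft = 17.43 m.
v = 18.83 m/s
18.83 m/s × (1 cm/s / 0.01000 m/s) = 1883 cm/s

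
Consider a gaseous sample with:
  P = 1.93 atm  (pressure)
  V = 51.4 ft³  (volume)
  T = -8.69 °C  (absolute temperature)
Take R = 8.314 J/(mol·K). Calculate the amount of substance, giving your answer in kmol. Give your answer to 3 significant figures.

0.129 kmol

Solving PV = nRT for n: n = PV/(RT).
P = 1.93 atm = 1.956×10^5 Pa; V = 51.4 ft³ = 1.455 m³; T = -8.69 °C = 264.5 K; R = 8.314 J/(mol·K).
n = 129.5 mol
129.5 mol × (1 kmol / 1000 mol) = 0.1295 kmol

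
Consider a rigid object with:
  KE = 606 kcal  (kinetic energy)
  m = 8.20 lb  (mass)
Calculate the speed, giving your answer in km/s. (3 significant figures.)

1.17 km/s

Solving KE = ½mv² for v: v = √(2·KE/m).
KE = 606 kcal = 2.536×10^6 J; m = 8.20 lb = 3.719 kg.
v = 1168 m/s
1168 m/s × (1 km/s / 1000 m/s) = 1.168 km/s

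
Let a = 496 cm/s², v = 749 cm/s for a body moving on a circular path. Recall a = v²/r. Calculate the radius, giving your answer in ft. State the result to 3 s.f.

37.1 ft

Solving a = v²/r for r: r = v²/a.
a = 496 cm/s² = 4.960 m/s²; v = 749 cm/s = 7.490 m/s.
r = 11.31 m
11.31 m × (1 ft / 0.3048 m) = 37.11 ft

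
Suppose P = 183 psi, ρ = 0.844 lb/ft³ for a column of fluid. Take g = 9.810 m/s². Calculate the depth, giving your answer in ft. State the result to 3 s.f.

31200 ft

Rearranging: h = P/(ρ·g).
P = 183 psi = 1.262×10^6 Pa; ρ = 0.844 lb/ft³ = 13.52 kg/m³; g = 9.810 m/s².
h = 9513 m
9513 m × (1 ft / 0.3048 m) = 31212 ft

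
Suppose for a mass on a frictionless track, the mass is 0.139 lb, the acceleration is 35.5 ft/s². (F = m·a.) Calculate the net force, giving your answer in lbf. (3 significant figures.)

From Newton's second law: F = m·a.
m = 0.139 lb = 0.06305 kg; a = 35.5 ft/s² = 10.82 m/s².
F = 0.6822 N  (the unit combination reduces to kg·m/s² = N)
0.6822 N × (1 lbf / 4.448 N) = 0.1534 lbf

0.153 lbf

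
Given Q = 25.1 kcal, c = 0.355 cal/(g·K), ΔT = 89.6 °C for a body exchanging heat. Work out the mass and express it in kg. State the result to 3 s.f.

0.789 kg

Rearranging: m = Q/(c·ΔT).
Q = 25.1 kcal = 1.050×10^5 J; c = 0.355 cal/(g·K) = 1485 J/(kg·K); ΔT = 89.6 °C = 89.60 K.
m = 0.7891 kg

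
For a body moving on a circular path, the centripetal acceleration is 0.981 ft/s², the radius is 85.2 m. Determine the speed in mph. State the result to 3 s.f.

Rearranging a = v²/r for v: v = √(a·r).
a = 0.981 ft/s² = 0.2990 m/s²; r = 85.2 m.
v = 5.047 m/s
5.047 m/s × (1 mph / 0.4470 m/s) = 11.29 mph

11.3 mph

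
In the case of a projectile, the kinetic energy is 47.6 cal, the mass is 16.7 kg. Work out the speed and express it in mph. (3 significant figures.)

Solving KE = ½mv² for v: v = √(2·KE/m).
KE = 47.6 cal = 199.2 J; m = 16.7 kg.
v = 4.884 m/s
4.884 m/s × (1 mph / 0.4470 m/s) = 10.92 mph

10.9 mph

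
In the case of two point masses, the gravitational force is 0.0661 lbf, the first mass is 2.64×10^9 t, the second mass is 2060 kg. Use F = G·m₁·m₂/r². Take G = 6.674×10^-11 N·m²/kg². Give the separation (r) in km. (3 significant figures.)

From Newton's law of gravitation: r = √(G·m₁m₂/F).
F = 0.0661 lbf = 0.2940 N; m₁ = 2.64×10^9 t = 2.640×10^12 kg; m₂ = 2060 kg; G = 6.674×10^-11 N·m²/kg².
r = 1111 m
1111 m × (1 km / 1000 m) = 1.111 km

1.11 km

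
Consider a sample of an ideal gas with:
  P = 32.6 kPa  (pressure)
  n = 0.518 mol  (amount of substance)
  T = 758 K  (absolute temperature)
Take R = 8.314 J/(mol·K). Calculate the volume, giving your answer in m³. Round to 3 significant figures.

Rearranging: V = nRT/P.
P = 32.6 kPa = 32600 Pa; n = 0.518 mol; T = 758 K; R = 8.314 J/(mol·K).
V = 0.1001 m³

0.100 m³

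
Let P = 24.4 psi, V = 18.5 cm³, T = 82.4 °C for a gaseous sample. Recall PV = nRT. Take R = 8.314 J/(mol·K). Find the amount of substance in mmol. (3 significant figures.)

From the ideal-gas law: n = PV/(RT).
P = 24.4 psi = 1.682×10^5 Pa; V = 18.5 cm³ = 1.850×10^-5 m³; T = 82.4 °C = 355.5 K; R = 8.314 J/(mol·K).
n = 0.001053 mol
0.001053 mol × (1 mmol / 0.001000 mol) = 1.053 mmol

1.05 mmol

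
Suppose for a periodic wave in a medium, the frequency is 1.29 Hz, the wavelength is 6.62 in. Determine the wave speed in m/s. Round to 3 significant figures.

v is given directly by: v = fλ.
f = 1.29 Hz; λ = 6.62 in = 0.1681 m.
v = 0.2169 m/s

0.217 m/s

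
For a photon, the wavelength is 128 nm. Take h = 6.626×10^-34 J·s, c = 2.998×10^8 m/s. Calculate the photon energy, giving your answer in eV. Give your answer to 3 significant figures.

Directly: E = hc/λ.
λ = 128 nm = 1.280×10^-7 m; h = 6.626×10^-34 J·s; c = 2.998×10^8 m/s.
E = 1.552×10^-18 J
1.552×10^-18 J × (1 eV / 1.602×10^-19 J) = 9.686 eV

9.69 eV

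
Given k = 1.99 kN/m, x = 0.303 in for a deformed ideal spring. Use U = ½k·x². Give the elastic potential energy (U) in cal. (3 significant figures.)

0.0141 cal

Directly: U = ½kx².
k = 1.99 kN/m = 1990 N/m; x = 0.303 in = 0.007696 m.
U = 0.05894 J  (the unit combination reduces to kg·m²/s² = J)
0.05894 J × (1 cal / 4.184 J) = 0.01409 cal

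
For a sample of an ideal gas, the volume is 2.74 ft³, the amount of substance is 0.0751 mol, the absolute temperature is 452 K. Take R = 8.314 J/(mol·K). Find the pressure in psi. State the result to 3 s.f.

P is given directly by: P = nRT/V.
V = 2.74 ft³ = 0.07759 m³; n = 0.0751 mol; T = 452 K; R = 8.314 J/(mol·K).
P = 3637 Pa
3637 Pa × (1 psi / 6895 Pa) = 0.5276 psi

0.528 psi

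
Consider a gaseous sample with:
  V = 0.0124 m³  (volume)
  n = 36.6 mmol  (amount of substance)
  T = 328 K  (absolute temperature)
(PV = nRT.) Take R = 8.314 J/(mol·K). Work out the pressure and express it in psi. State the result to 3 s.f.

1.17 psi

Directly: P = nRT/V.
V = 0.0124 m³; n = 36.6 mmol = 0.03660 mol; T = 328 K; R = 8.314 J/(mol·K).
P = 8049 Pa
8049 Pa × (1 psi / 6895 Pa) = 1.167 psi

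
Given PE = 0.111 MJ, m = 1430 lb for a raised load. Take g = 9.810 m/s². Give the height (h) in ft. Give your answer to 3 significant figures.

57.2 ft

Rearranging: h = PE/(m·g).
PE = 0.111 MJ = 1.110×10^5 J; m = 1430 lb = 648.6 kg; g = 9.810 m/s².
h = 17.44 m
17.44 m × (1 ft / 0.3048 m) = 57.23 ft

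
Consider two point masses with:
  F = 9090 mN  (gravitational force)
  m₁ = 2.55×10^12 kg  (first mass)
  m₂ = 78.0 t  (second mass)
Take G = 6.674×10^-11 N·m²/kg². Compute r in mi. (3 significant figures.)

From Newton's law of gravitation: r = √(G·m₁m₂/F).
F = 9090 mN = 9.090 N; m₁ = 2.55×10^12 kg; m₂ = 78.0 t = 78000 kg; G = 6.674×10^-11 N·m²/kg².
r = 1208 m
1208 m × (1 mi / 1609 m) = 0.7509 mi

0.751 mi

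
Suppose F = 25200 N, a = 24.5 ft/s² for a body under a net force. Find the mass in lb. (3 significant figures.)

7440 lb

From Newton's second law: m = F/a.
F = 25200 N; a = 24.5 ft/s² = 7.468 m/s².
m = 3375 kg
3375 kg × (1 lb / 0.4536 kg) = 7440 lb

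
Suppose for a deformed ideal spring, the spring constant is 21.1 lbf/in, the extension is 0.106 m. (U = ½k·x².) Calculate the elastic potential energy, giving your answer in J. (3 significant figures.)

Directly: U = ½kx².
k = 21.1 lbf/in = 3695 N/m; x = 0.106 m.
U = 20.76 J

20.8 J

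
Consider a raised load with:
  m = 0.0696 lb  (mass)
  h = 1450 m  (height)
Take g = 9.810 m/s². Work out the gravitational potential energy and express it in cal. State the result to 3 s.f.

107 cal

Directly: PE = mgh.
m = 0.0696 lb = 0.03157 kg; h = 1450 m; g = 9.810 m/s².
PE = 449.1 J  (the unit combination reduces to kg·m²/s² = J)
449.1 J × (1 cal / 4.184 J) = 107.3 cal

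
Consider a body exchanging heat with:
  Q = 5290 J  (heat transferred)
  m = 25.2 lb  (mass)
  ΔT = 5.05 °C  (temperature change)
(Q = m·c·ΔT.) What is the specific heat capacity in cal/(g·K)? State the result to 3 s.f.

0.0219 cal/(g·K)

Solving Q = m·c·ΔT for c: c = Q/(m·ΔT).
Q = 5290 J; m = 25.2 lb = 11.43 kg; ΔT = 5.05 °C = 5.050 K.
c = 91.64 J/(kg·K)
91.64 J/(kg·K) × (1 cal/(g·K) / 4184 J/(kg·K)) = 0.02190 cal/(g·K)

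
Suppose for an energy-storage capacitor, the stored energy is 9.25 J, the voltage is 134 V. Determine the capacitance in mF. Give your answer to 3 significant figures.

1.03 mF

Solving E = ½C·V² for C: C = 2E/V².
E = 9.25 J; V = 134 V.
C = 0.001030 F
0.001030 F × (1 mF / 0.001000 F) = 1.030 mF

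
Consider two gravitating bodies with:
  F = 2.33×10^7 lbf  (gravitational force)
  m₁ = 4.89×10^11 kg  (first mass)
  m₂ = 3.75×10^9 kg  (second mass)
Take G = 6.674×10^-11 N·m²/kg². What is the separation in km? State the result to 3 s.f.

Rearranging F = G·m₁·m₂/r² for r: r = √(G·m₁m₂/F).
F = 2.33×10^7 lbf = 1.036×10^8 N; m₁ = 4.89×10^11 kg; m₂ = 3.75×10^9 kg; G = 6.674×10^-11 N·m²/kg².
r = 34.36 m
34.36 m × (1 km / 1000 m) = 0.03436 km

0.0344 km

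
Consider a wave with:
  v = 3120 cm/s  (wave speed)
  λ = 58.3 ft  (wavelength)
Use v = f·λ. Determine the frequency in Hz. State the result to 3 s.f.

1.76 Hz

Rearranging v = f·λ for f: f = v/λ.
v = 3120 cm/s = 31.20 m/s; λ = 58.3 ft = 17.77 m.
f = 1.756 Hz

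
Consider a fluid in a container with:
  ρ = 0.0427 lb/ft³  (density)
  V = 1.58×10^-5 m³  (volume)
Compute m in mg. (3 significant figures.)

Solving ρ = m/V for m: m = ρV.
ρ = 0.0427 lb/ft³ = 0.6840 kg/m³; V = 1.58×10^-5 m³.
m = 1.081×10^-5 kg
1.081×10^-5 kg × (1 mg / 1.000×10^-6 kg) = 10.81 mg

10.8 mg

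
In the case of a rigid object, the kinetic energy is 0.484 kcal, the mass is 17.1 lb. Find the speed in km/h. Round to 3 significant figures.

82.3 km/h

Rearranging KE = ½mv² for v: v = √(2·KE/m).
KE = 0.484 kcal = 2025 J; m = 17.1 lb = 7.756 kg.
v = 22.85 m/s
22.85 m/s × (1 km/h / 0.2778 m/s) = 82.26 km/h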